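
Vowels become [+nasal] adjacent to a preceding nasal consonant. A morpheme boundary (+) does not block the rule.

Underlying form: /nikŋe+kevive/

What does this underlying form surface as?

[nĩkŋẽ+kevive]

/i/ after nasal /n/ → [ĩ]
/e/ after nasal /ŋ/ → [ẽ]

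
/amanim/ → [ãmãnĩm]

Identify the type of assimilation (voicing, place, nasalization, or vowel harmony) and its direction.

nasalization, regressive

/a/→[ã] /a/→[ã] /i/→[ĩ].
Each target copies a feature from the following segment, so the direction is regressive.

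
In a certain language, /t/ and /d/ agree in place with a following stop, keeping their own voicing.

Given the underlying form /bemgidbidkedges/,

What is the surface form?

[bemgibbigkegges]

/d/ before /b/ (labial) → [b]
/d/ before /k/ (velar) → [g]
/d/ before /g/ (velar) → [g]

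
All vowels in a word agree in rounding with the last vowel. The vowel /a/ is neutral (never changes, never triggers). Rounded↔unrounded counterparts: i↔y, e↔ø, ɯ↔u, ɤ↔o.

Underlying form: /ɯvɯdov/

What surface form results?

[uvudov]

/ɯ/ harmonizes with /o/ ([+round]) → [u]
/ɯ/ harmonizes with /o/ ([+round]) → [u]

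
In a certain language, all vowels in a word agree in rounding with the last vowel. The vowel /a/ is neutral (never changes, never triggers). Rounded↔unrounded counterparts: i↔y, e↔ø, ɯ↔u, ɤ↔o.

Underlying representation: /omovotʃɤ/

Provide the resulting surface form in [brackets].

/o/ harmonizes with /ɤ/ ([-round]) → [ɤ]
/o/ harmonizes with /ɤ/ ([-round]) → [ɤ]
/o/ harmonizes with /ɤ/ ([-round]) → [ɤ]

[ɤmɤvɤtʃɤ]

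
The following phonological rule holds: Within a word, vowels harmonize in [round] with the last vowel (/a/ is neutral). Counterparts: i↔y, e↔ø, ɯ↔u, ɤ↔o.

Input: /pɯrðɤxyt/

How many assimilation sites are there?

2

/ɯ/ harmonizes with /y/ ([+round]) → [u]
/ɤ/ harmonizes with /y/ ([+round]) → [o]
2 segments change.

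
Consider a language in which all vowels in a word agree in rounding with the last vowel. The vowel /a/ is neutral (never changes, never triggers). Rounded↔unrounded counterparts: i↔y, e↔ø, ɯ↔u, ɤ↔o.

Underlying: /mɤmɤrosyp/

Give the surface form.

/ɤ/ harmonizes with /y/ ([+round]) → [o]
/ɤ/ harmonizes with /y/ ([+round]) → [o]

[momorosyp]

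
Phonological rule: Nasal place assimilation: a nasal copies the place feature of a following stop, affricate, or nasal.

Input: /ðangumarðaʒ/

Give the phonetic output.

[ðaŋgumarðaʒ]

/n/ before /g/ (velar) → [ŋ]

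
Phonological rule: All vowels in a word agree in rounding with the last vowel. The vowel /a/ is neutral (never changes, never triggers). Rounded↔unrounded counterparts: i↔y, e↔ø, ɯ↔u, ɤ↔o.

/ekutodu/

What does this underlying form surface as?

[økutodu]

/e/ harmonizes with /u/ ([+round]) → [ø]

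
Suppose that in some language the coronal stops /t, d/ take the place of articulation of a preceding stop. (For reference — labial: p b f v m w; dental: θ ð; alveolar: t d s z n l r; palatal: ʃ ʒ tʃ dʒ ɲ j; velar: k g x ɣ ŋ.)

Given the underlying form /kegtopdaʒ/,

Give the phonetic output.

/t/ after /g/ (velar) → [k]
/d/ after /p/ (labial) → [b]

[kegkopbaʒ]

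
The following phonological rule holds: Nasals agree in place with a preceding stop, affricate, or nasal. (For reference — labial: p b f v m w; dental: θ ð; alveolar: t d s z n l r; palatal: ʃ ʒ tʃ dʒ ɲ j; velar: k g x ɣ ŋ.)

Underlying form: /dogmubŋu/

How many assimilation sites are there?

2

/m/ after /g/ (velar) → [ŋ]
/ŋ/ after /b/ (labial) → [m]
2 segments change.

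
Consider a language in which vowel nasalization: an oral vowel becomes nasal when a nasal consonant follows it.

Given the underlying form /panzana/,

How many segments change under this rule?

/a/ before nasal /n/ → [ã]
/a/ before nasal /n/ → [ã]
2 segments change.

2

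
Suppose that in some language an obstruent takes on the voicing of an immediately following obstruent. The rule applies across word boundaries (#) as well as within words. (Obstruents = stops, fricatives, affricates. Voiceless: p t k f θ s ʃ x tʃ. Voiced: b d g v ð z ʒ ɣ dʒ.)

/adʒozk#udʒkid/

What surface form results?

/z/ before /k/ (voiceless) → [s]
/dʒ/ before /k/ (voiceless) → [tʃ]

[adʒosk#utʃkid]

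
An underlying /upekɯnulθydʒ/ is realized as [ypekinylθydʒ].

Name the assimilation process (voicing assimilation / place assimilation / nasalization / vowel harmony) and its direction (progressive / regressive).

vowel harmony, regressive

/u/→[y] /ɯ/→[i] /u/→[y].
Vowels agree with the last vowel, so the harmony is regressive.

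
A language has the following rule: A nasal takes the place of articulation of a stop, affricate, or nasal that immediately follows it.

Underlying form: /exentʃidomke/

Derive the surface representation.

/n/ before /tʃ/ (palatal) → [ɲ]
/m/ before /k/ (velar) → [ŋ]

[exeɲtʃidoŋke]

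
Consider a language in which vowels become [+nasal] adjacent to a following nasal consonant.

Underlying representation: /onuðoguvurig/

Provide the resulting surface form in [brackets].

/o/ before nasal /n/ → [õ]

[õnuðoguvurig]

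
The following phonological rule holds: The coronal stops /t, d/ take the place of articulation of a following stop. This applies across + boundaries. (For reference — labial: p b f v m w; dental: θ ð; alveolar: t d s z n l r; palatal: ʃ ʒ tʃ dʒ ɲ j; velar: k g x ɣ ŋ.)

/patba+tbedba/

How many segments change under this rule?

3

/t/ before /b/ (labial) → [p]
/t/ before /b/ (labial) → [p]
/d/ before /b/ (labial) → [b]
3 segments change.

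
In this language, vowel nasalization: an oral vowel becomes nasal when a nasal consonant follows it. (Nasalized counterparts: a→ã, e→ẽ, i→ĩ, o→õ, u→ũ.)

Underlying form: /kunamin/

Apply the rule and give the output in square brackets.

/u/ before nasal /n/ → [ũ]
/a/ before nasal /m/ → [ã]
/i/ before nasal /n/ → [ĩ]

[kũnãmĩn]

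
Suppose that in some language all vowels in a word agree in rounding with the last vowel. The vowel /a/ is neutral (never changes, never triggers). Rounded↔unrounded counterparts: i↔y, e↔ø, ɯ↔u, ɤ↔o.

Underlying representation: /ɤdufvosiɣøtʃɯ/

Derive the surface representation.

/u/ harmonizes with /ɯ/ ([-round]) → [ɯ]
/o/ harmonizes with /ɯ/ ([-round]) → [ɤ]
/ø/ harmonizes with /ɯ/ ([-round]) → [e]

[ɤdɯfvɤsiɣetʃɯ]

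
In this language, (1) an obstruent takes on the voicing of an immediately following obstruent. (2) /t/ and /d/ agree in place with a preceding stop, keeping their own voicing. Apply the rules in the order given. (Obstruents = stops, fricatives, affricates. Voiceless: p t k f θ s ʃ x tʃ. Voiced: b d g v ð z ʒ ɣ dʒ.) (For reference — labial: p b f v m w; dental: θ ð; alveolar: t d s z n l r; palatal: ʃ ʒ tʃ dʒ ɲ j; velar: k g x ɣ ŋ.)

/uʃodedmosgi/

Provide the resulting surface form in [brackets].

Rule 1: /s/ before /g/ (voiced) → [z]
After rule 1: uʃodedmozgi
Rule 2: no segment meets the rule's conditions; no change.

[uʃodedmozgi]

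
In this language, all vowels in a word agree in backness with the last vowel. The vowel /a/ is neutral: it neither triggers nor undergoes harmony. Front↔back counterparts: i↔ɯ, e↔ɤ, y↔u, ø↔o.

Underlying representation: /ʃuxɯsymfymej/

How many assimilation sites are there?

2

/u/ harmonizes with /e/ ([-back]) → [y]
/ɯ/ harmonizes with /e/ ([-back]) → [i]
2 segments change.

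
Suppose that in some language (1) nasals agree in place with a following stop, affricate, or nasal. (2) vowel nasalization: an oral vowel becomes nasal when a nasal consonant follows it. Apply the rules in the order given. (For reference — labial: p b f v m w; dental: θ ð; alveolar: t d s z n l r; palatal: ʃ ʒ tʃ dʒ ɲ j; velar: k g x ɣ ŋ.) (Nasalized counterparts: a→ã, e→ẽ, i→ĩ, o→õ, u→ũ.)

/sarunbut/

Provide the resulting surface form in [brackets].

Rule 1: /n/ before /b/ (labial) → [m]
After rule 1: sarumbut
Rule 2: /u/ before nasal /m/ → [ũ]

[sarũmbut]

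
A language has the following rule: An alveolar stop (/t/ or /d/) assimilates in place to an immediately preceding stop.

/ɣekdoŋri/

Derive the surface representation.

[ɣekgoŋri]

/d/ after /k/ (velar) → [g]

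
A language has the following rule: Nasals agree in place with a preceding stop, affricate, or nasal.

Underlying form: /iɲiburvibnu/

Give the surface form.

[iɲiburvibmu]

/n/ after /b/ (labial) → [m]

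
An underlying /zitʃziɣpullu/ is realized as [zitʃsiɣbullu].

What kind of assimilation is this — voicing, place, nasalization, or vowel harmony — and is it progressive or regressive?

voicing assimilation, progressive

/z/→[s] /p/→[b].
Each target copies a feature from the preceding segment, so the direction is progressive.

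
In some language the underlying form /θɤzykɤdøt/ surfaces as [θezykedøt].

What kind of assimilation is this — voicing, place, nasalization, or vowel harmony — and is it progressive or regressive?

/ɤ/→[e] /ɤ/→[e].
Vowels agree with the last vowel, so the harmony is regressive.

vowel harmony, regressive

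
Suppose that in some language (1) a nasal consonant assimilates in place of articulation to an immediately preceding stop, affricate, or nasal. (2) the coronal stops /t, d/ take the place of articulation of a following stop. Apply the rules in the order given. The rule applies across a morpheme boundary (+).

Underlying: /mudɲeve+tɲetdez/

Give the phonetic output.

Rule 1: /ɲ/ after /d/ (alveolar) → [n]
Rule 1: /ɲ/ after /t/ (alveolar) → [n]
After rule 1: mudneve+tnetdez
Rule 2: no segment meets the rule's conditions; no change.

[mudneve+tnetdez]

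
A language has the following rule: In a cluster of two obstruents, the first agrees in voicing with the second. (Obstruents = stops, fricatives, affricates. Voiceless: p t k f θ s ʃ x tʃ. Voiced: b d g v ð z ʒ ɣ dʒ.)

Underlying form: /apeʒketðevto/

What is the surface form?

[apeʃkedðefto]

/ʒ/ before /k/ (voiceless) → [ʃ]
/t/ before /ð/ (voiced) → [d]
/v/ before /t/ (voiceless) → [f]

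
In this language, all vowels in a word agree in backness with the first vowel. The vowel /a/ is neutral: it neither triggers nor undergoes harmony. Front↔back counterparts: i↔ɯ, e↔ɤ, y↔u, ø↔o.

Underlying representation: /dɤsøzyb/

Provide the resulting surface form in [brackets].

/ø/ harmonizes with /ɤ/ ([+back]) → [o]
/y/ harmonizes with /ɤ/ ([+back]) → [u]

[dɤsozub]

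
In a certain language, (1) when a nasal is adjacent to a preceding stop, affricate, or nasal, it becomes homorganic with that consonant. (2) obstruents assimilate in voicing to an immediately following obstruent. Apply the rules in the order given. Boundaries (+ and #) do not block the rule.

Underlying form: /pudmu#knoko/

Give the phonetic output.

[pudnu#kŋoko]

Rule 1: /m/ after /d/ (alveolar) → [n]
Rule 1: /n/ after /k/ (velar) → [ŋ]
After rule 1: pudnu#kŋoko
Rule 2: no segment meets the rule's conditions; no change.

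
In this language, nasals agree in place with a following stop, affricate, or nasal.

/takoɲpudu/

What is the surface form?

/ɲ/ before /p/ (labial) → [m]

[takompudu]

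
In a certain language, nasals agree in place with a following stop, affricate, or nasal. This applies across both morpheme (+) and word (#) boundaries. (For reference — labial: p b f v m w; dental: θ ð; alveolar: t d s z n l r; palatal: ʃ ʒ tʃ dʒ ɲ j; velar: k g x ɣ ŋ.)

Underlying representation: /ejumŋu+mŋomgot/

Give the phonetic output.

[ejuŋŋu+ŋŋoŋgot]

/m/ before /ŋ/ (velar) → [ŋ]
/m/ before /ŋ/ (velar) → [ŋ]
/m/ before /g/ (velar) → [ŋ]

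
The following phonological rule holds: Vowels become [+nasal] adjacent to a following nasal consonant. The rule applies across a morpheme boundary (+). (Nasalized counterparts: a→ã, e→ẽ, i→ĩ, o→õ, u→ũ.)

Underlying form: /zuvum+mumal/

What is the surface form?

[zuvũm+mũmal]

/u/ before nasal /m/ → [ũ]
/u/ before nasal /m/ → [ũ]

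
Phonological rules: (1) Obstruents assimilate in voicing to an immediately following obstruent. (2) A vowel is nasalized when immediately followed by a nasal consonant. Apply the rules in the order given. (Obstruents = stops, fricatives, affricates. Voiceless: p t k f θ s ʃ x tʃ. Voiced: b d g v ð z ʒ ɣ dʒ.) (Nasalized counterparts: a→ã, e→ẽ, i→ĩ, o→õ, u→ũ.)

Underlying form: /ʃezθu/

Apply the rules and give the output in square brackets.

[ʃesθu]

Rule 1: /z/ before /θ/ (voiceless) → [s]
After rule 1: ʃesθu
Rule 2: no segment meets the rule's conditions; no change.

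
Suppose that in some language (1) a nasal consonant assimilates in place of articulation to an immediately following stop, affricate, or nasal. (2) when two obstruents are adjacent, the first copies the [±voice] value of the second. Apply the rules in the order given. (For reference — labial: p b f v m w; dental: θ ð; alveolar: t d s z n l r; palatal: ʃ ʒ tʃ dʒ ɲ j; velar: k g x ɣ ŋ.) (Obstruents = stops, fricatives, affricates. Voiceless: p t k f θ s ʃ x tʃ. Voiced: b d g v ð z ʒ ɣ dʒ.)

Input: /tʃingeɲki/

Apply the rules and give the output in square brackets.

Rule 1: /n/ before /g/ (velar) → [ŋ]
Rule 1: /ɲ/ before /k/ (velar) → [ŋ]
After rule 1: tʃiŋgeŋki
Rule 2: no segment meets the rule's conditions; no change.

[tʃiŋgeŋki]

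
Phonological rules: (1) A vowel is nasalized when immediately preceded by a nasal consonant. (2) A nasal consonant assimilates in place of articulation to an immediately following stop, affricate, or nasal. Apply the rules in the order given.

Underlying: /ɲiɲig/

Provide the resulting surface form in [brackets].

Rule 1: /i/ after nasal /ɲ/ → [ĩ]
Rule 1: /i/ after nasal /ɲ/ → [ĩ]
After rule 1: ɲĩɲĩg
Rule 2: no segment meets the rule's conditions; no change.

[ɲĩɲĩg]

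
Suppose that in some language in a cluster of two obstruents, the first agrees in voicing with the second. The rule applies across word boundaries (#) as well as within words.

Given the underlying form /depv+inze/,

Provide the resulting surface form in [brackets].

[debv+inze]

/p/ before /v/ (voiced) → [b]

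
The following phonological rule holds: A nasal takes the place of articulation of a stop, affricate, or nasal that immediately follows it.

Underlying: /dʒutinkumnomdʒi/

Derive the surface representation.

/n/ before /k/ (velar) → [ŋ]
/m/ before /n/ (alveolar) → [n]
/m/ before /dʒ/ (palatal) → [ɲ]

[dʒutiŋkunnoɲdʒi]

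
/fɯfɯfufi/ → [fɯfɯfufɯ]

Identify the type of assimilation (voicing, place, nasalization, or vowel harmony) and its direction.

/i/→[ɯ].
Vowels agree with the first vowel, so the harmony is progressive.

vowel harmony, progressive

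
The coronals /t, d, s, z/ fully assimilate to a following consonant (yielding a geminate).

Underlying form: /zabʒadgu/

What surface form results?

[zabʒaggu]

/d/ before /g/ → [g] (total assimilation)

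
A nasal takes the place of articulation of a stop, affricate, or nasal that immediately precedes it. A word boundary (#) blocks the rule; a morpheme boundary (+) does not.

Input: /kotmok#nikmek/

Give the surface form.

[kotnok#nikŋek]

/m/ after /t/ (alveolar) → [n]
/m/ after /k/ (velar) → [ŋ]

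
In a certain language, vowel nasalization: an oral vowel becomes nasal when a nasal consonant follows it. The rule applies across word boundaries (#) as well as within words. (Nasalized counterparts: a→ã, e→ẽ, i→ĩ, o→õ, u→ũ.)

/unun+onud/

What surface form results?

/u/ before nasal /n/ → [ũ]
/u/ before nasal /n/ → [ũ]
/o/ before nasal /n/ → [õ]

[ũnũn+õnud]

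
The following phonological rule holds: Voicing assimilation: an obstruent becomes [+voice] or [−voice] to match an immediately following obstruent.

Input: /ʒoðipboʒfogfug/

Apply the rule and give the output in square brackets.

[ʒoðibboʃfokfug]

/p/ before /b/ (voiced) → [b]
/ʒ/ before /f/ (voiceless) → [ʃ]
/g/ before /f/ (voiceless) → [k]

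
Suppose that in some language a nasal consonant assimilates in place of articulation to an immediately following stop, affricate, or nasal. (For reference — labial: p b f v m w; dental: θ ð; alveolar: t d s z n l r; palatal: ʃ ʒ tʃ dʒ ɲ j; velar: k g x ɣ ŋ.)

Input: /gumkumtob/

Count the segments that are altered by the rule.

2

/m/ before /k/ (velar) → [ŋ]
/m/ before /t/ (alveolar) → [n]
2 segments change.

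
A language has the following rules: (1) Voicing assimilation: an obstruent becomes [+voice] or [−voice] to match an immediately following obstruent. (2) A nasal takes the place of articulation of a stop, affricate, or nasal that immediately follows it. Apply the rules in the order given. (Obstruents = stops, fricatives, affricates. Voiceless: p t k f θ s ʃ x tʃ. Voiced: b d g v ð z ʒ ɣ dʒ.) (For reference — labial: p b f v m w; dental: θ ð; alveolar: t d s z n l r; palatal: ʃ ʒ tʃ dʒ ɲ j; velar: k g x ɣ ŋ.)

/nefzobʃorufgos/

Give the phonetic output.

Rule 1: /f/ before /z/ (voiced) → [v]
Rule 1: /b/ before /ʃ/ (voiceless) → [p]
Rule 1: /f/ before /g/ (voiced) → [v]
After rule 1: nevzopʃoruvgos
Rule 2: no segment meets the rule's conditions; no change.

[nevzopʃoruvgos]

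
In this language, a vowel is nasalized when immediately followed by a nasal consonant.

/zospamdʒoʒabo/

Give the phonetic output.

[zospãmdʒoʒabo]

/a/ before nasal /m/ → [ã]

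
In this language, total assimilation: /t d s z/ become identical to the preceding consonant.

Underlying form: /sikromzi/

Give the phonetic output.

/z/ after /m/ → [m] (total assimilation)

[sikrommi]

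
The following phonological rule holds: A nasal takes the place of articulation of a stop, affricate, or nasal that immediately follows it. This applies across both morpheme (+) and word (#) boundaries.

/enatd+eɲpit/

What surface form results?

/ɲ/ before /p/ (labial) → [m]

[enatd+empit]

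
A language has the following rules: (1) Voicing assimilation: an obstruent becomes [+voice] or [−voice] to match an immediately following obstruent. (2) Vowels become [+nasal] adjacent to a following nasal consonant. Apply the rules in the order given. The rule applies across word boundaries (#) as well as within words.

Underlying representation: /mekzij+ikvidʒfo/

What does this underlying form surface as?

[megzij+igvitʃfo]

Rule 1: /k/ before /z/ (voiced) → [g]
Rule 1: /k/ before /v/ (voiced) → [g]
Rule 1: /dʒ/ before /f/ (voiceless) → [tʃ]
After rule 1: megzij+igvitʃfo
Rule 2: no segment meets the rule's conditions; no change.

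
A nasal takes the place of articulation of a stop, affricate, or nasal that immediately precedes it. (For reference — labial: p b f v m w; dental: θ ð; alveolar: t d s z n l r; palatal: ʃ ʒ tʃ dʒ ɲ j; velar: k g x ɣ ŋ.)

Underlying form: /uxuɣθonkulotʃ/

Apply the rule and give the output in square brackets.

no segment meets the rule's conditions; no change.

[uxuɣθonkulotʃ]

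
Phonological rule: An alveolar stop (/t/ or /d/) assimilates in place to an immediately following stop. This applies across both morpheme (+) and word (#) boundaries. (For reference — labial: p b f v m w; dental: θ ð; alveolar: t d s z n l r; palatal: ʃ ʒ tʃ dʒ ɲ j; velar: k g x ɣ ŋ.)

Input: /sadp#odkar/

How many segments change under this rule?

/d/ before /p/ (labial) → [b]
/d/ before /k/ (velar) → [g]
2 segments change.

2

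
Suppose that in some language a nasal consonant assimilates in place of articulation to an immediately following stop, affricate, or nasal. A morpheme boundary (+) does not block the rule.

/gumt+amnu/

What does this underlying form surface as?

/m/ before /t/ (alveolar) → [n]
/m/ before /n/ (alveolar) → [n]

[gunt+annu]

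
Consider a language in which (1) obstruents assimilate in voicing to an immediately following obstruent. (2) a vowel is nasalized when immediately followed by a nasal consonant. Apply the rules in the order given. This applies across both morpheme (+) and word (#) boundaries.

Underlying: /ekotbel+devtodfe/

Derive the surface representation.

[ekodbel+deftotfe]

Rule 1: /t/ before /b/ (voiced) → [d]
Rule 1: /v/ before /t/ (voiceless) → [f]
Rule 1: /d/ before /f/ (voiceless) → [t]
After rule 1: ekodbel+deftotfe
Rule 2: no segment meets the rule's conditions; no change.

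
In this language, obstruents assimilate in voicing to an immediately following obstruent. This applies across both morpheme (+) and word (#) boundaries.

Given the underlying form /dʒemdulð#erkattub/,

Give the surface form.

no segment meets the rule's conditions; no change.

[dʒemdulð#erkattub]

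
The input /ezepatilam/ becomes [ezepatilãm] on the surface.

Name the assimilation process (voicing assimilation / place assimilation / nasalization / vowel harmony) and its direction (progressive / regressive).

nasalization, regressive

/a/→[ã].
Each target copies a feature from the following segment, so the direction is regressive.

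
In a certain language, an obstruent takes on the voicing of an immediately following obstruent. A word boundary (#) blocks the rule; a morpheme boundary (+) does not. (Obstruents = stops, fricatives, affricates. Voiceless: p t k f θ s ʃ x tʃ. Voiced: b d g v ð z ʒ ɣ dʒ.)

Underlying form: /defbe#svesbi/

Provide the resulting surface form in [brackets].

[devbe#zvezbi]

/f/ before /b/ (voiced) → [v]
/s/ before /v/ (voiced) → [z]
/s/ before /b/ (voiced) → [z]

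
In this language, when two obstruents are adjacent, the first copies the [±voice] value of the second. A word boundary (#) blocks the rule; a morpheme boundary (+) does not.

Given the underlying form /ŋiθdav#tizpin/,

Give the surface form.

[ŋiðdav#tispin]

/θ/ before /d/ (voiced) → [ð]
/z/ before /p/ (voiceless) → [s]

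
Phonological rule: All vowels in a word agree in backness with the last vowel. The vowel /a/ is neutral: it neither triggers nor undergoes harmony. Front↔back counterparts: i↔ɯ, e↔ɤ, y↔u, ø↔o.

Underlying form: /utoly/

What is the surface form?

/u/ harmonizes with /y/ ([-back]) → [y]
/o/ harmonizes with /y/ ([-back]) → [ø]

[ytøly]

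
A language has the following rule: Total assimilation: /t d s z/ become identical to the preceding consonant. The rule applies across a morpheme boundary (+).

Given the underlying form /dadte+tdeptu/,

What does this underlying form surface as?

/t/ after /d/ → [d] (total assimilation)
/d/ after /t/ → [t] (total assimilation)
/t/ after /p/ → [p] (total assimilation)

[dadde+tteppu]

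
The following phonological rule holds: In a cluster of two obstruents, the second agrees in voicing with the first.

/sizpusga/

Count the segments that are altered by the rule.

/p/ after /z/ (voiced) → [b]
/g/ after /s/ (voiceless) → [k]
2 segments change.

2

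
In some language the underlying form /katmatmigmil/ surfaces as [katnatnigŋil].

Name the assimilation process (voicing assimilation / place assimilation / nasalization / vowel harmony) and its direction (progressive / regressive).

/m/→[n] /m/→[n] /m/→[ŋ].
Each target copies a feature from the preceding segment, so the direction is progressive.

place assimilation, progressive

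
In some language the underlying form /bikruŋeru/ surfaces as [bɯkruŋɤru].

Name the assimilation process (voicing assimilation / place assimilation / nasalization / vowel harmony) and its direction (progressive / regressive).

/i/→[ɯ] /e/→[ɤ].
Vowels agree with the last vowel, so the harmony is regressive.

vowel harmony, regressive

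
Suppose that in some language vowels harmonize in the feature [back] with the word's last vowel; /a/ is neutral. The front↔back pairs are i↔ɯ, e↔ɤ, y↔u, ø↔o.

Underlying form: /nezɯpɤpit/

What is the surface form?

/ɯ/ harmonizes with /i/ ([-back]) → [i]
/ɤ/ harmonizes with /i/ ([-back]) → [e]

[nezipepit]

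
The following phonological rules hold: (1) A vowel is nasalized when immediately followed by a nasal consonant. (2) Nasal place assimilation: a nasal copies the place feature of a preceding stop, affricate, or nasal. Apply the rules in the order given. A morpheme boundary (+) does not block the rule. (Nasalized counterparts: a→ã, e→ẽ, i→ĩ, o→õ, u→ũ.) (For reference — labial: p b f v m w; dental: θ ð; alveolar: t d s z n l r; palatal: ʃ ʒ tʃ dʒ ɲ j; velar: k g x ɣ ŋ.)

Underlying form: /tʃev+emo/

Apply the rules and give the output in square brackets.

Rule 1: /e/ before nasal /m/ → [ẽ]
After rule 1: tʃev+ẽmo
Rule 2: no segment meets the rule's conditions; no change.

[tʃev+ẽmo]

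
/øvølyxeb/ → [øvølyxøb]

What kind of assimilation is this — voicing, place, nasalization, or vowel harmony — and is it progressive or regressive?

vowel harmony, progressive

/e/→[ø].
Vowels agree with the first vowel, so the harmony is progressive.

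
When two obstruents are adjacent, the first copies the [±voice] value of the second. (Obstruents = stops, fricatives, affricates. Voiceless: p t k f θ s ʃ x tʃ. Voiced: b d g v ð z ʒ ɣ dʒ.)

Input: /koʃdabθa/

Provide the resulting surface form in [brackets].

/ʃ/ before /d/ (voiced) → [ʒ]
/b/ before /θ/ (voiceless) → [p]

[koʒdapθa]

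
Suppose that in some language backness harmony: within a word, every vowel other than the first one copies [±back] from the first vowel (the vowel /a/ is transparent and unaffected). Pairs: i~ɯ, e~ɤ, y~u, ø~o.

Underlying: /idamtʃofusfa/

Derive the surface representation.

[idamtʃøfysfa]

/o/ harmonizes with /i/ ([-back]) → [ø]
/u/ harmonizes with /i/ ([-back]) → [y]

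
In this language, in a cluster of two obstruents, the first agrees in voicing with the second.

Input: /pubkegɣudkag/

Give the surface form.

[pupkegɣutkag]

/b/ before /k/ (voiceless) → [p]
/d/ before /k/ (voiceless) → [t]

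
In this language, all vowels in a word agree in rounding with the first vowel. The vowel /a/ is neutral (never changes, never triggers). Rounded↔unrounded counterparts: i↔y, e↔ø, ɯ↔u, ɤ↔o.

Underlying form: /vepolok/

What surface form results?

/o/ harmonizes with /e/ ([-round]) → [ɤ]
/o/ harmonizes with /e/ ([-round]) → [ɤ]

[vepɤlɤk]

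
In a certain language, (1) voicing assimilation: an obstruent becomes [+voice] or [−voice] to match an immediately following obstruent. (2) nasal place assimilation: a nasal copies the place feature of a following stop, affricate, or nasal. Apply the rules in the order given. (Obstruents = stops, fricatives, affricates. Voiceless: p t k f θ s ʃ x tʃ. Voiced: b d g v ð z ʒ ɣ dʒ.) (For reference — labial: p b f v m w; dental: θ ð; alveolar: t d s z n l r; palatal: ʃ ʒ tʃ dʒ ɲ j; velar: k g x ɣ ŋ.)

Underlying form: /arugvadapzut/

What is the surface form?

[arugvadabzut]

Rule 1: /p/ before /z/ (voiced) → [b]
After rule 1: arugvadabzut
Rule 2: no segment meets the rule's conditions; no change.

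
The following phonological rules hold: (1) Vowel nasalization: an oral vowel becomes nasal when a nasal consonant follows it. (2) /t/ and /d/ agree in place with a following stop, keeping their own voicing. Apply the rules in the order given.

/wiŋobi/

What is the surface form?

[wĩŋobi]

Rule 1: /i/ before nasal /ŋ/ → [ĩ]
After rule 1: wĩŋobi
Rule 2: no segment meets the rule's conditions; no change.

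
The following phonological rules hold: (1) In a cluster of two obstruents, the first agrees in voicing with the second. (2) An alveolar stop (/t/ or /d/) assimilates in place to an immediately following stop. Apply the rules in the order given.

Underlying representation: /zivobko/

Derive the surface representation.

[zivopko]

Rule 1: /b/ before /k/ (voiceless) → [p]
After rule 1: zivopko
Rule 2: no segment meets the rule's conditions; no change.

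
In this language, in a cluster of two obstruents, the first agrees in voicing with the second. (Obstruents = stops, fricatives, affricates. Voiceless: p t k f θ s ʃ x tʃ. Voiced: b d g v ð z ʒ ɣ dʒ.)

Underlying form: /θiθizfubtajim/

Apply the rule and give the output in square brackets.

/z/ before /f/ (voiceless) → [s]
/b/ before /t/ (voiceless) → [p]

[θiθisfuptajim]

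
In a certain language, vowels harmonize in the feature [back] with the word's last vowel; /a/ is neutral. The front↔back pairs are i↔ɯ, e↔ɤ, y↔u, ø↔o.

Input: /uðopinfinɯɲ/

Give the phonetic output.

/i/ harmonizes with /ɯ/ ([+back]) → [ɯ]
/i/ harmonizes with /ɯ/ ([+back]) → [ɯ]

[uðopɯnfɯnɯɲ]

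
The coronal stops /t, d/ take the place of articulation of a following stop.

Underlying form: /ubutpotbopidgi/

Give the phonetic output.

[ubuppopbopiggi]

/t/ before /p/ (labial) → [p]
/t/ before /b/ (labial) → [p]
/d/ before /g/ (velar) → [g]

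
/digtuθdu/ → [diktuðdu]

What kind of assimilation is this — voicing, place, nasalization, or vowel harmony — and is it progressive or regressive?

/g/→[k] /θ/→[ð].
Each target copies a feature from the following segment, so the direction is regressive.

voicing assimilation, regressive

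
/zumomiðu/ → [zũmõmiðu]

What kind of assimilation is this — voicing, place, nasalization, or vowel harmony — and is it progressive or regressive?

/u/→[ũ] /o/→[õ].
Each target copies a feature from the following segment, so the direction is regressive.

nasalization, regressive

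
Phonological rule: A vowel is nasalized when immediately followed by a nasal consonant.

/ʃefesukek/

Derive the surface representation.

[ʃefesukek]

no segment meets the rule's conditions; no change.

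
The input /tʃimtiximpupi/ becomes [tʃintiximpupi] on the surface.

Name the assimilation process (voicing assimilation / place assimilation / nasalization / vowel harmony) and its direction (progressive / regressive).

/m/→[n].
Each target copies a feature from the following segment, so the direction is regressive.

place assimilation, regressive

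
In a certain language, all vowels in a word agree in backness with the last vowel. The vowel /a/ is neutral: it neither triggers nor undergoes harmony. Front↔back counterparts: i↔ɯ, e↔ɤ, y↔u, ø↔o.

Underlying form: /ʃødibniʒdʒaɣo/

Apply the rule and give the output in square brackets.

[ʃodɯbnɯʒdʒaɣo]

/ø/ harmonizes with /o/ ([+back]) → [o]
/i/ harmonizes with /o/ ([+back]) → [ɯ]
/i/ harmonizes with /o/ ([+back]) → [ɯ]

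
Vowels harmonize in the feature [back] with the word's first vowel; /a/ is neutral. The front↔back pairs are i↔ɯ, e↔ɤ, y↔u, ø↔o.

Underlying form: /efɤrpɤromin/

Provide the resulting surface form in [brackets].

[eferperømin]

/ɤ/ harmonizes with /e/ ([-back]) → [e]
/ɤ/ harmonizes with /e/ ([-back]) → [e]
/o/ harmonizes with /e/ ([-back]) → [ø]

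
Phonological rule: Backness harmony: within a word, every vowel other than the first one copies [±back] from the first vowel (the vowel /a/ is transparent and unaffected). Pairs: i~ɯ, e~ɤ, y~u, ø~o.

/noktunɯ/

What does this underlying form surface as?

[noktunɯ]

no segment meets the rule's conditions; no change.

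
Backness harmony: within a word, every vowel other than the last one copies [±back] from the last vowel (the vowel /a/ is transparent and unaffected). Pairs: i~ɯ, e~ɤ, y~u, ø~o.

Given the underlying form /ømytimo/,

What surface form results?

/ø/ harmonizes with /o/ ([+back]) → [o]
/y/ harmonizes with /o/ ([+back]) → [u]
/i/ harmonizes with /o/ ([+back]) → [ɯ]

[omutɯmo]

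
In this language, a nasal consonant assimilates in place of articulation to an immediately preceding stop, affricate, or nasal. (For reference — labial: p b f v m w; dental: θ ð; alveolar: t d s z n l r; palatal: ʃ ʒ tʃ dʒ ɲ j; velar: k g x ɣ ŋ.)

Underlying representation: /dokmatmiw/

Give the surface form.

/m/ after /k/ (velar) → [ŋ]
/m/ after /t/ (alveolar) → [n]

[dokŋatniw]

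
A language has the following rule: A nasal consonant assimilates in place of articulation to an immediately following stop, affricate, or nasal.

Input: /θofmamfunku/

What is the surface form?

[θofmamfuŋku]

/n/ before /k/ (velar) → [ŋ]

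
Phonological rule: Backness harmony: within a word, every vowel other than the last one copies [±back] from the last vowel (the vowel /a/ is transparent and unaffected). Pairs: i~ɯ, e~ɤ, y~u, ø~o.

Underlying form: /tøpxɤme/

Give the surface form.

/ɤ/ harmonizes with /e/ ([-back]) → [e]

[tøpxeme]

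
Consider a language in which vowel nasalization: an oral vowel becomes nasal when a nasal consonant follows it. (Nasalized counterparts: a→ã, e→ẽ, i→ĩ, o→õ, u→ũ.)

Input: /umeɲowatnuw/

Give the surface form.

/u/ before nasal /m/ → [ũ]
/e/ before nasal /ɲ/ → [ẽ]

[ũmẽɲowatnuw]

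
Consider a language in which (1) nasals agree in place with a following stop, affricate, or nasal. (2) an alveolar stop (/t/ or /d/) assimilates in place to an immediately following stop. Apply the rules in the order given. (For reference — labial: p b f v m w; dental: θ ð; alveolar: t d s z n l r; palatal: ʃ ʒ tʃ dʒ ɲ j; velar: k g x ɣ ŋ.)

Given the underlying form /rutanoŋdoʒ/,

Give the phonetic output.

[rutanondoʒ]

Rule 1: /ŋ/ before /d/ (alveolar) → [n]
After rule 1: rutanondoʒ
Rule 2: no segment meets the rule's conditions; no change.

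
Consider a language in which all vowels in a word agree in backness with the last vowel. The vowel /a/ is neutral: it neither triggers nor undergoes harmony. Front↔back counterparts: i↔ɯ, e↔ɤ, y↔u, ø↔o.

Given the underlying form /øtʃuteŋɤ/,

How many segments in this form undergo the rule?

/ø/ harmonizes with /ɤ/ ([+back]) → [o]
/e/ harmonizes with /ɤ/ ([+back]) → [ɤ]
2 segments change.

2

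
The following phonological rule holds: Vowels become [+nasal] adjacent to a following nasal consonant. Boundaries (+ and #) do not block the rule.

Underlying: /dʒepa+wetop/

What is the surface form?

no segment meets the rule's conditions; no change.

[dʒepa+wetop]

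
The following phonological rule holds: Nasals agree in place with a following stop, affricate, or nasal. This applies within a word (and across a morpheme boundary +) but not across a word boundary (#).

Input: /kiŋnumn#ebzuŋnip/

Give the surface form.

/ŋ/ before /n/ (alveolar) → [n]
/m/ before /n/ (alveolar) → [n]
/ŋ/ before /n/ (alveolar) → [n]

[kinnunn#ebzunnip]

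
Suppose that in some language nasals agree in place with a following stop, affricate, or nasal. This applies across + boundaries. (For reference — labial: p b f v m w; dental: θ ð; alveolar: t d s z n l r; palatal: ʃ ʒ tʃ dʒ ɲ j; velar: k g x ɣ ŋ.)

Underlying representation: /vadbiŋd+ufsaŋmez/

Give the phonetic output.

[vadbind+ufsammez]

/ŋ/ before /d/ (alveolar) → [n]
/ŋ/ before /m/ (labial) → [m]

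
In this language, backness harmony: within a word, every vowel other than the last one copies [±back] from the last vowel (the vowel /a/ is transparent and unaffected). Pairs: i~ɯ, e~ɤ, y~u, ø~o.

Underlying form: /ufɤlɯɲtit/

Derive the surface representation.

/u/ harmonizes with /i/ ([-back]) → [y]
/ɤ/ harmonizes with /i/ ([-back]) → [e]
/ɯ/ harmonizes with /i/ ([-back]) → [i]

[yfeliɲtit]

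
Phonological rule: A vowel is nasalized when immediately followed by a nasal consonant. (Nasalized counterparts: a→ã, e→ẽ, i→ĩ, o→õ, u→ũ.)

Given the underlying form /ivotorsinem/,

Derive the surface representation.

[ivotorsĩnẽm]

/i/ before nasal /n/ → [ĩ]
/e/ before nasal /m/ → [ẽ]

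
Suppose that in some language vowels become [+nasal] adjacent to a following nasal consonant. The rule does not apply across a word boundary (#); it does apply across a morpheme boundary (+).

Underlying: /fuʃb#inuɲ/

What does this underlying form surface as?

[fuʃb#ĩnũɲ]

/i/ before nasal /n/ → [ĩ]
/u/ before nasal /ɲ/ → [ũ]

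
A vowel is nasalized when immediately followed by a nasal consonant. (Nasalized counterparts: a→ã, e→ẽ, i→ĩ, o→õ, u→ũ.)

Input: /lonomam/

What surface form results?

[lõnõmãm]

/o/ before nasal /n/ → [õ]
/o/ before nasal /m/ → [õ]
/a/ before nasal /m/ → [ã]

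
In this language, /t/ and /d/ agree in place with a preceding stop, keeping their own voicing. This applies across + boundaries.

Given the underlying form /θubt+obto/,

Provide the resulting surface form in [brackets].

[θubp+obpo]

/t/ after /b/ (labial) → [p]
/t/ after /b/ (labial) → [p]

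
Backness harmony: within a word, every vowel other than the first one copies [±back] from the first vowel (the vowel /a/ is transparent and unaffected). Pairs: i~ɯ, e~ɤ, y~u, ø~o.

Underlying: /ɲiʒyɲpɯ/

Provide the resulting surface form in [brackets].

/ɯ/ harmonizes with /i/ ([-back]) → [i]

[ɲiʒyɲpi]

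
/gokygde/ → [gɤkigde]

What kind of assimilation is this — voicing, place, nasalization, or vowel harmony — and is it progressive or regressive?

vowel harmony, regressive

/o/→[ɤ] /y/→[i].
Vowels agree with the last vowel, so the harmony is regressive.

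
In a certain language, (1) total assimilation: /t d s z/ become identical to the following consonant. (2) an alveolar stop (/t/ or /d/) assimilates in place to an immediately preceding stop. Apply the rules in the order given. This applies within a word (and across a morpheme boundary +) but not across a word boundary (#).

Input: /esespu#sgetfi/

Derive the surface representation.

[eseppu#ggeffi]

Rule 1: /s/ before /p/ → [p] (total assimilation)
Rule 1: /s/ before /g/ → [g] (total assimilation)
Rule 1: /t/ before /f/ → [f] (total assimilation)
After rule 1: eseppu#ggeffi
Rule 2: no segment meets the rule's conditions; no change.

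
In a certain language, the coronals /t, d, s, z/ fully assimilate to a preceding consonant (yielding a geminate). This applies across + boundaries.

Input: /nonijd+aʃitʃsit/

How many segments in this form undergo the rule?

/d/ after /j/ → [j] (total assimilation)
/s/ after /tʃ/ → [tʃ] (total assimilation)
2 segments change.

2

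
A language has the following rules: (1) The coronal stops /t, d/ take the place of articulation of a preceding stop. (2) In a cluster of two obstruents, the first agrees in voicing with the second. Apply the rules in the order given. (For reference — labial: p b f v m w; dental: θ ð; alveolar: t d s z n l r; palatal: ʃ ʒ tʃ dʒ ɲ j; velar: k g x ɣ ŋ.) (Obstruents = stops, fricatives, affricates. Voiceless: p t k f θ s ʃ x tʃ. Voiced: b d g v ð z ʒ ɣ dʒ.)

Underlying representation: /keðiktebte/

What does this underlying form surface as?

[keðikkeppe]

Rule 1: /t/ after /k/ (velar) → [k]
Rule 1: /t/ after /b/ (labial) → [p]
After rule 1: keðikkebpe
Rule 2: /b/ before /p/ (voiceless) → [p]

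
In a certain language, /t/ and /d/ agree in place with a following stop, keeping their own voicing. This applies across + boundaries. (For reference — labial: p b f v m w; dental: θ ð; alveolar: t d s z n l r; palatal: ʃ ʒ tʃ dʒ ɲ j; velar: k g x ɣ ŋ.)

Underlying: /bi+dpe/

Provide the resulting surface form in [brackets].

/d/ before /p/ (labial) → [b]

[bi+bpe]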